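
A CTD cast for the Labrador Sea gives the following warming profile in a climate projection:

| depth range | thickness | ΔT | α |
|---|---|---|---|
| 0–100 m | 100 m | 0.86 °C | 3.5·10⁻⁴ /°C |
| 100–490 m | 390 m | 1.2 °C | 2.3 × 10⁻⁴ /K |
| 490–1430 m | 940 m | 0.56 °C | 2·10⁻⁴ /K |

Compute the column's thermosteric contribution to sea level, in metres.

Δh ≈ 0.243 m

Layer 1: 3.5×10⁻⁴ × 0.86 × 100 = 0.03010 m
390 × 1.2 × 2.3×10⁻⁴ = 0.10764 m
2×10⁻⁴ × 0.56 × 940 = 0.10528 m
Δh = 0.03010 + 0.10764 + 0.10528 = 0.24302 m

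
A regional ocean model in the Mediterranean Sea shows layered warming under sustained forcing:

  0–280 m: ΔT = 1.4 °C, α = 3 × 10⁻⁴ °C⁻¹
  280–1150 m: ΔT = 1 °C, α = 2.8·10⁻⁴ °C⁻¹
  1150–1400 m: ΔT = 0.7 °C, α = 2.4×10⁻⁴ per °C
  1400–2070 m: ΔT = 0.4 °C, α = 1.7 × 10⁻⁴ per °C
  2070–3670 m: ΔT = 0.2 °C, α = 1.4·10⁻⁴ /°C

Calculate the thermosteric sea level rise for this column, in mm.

1.4 × 280 × 3×10⁻⁴ = 0.11760 m
280–1150 m: 2.8×10⁻⁴ × 1 × 870 = 0.24360 m
Layer 3: 0.7 × 2.4×10⁻⁴ × 250 = 0.04200 m
670 × 0.4 × 1.7×10⁻⁴ = 0.04556 m
2070–3670 m: 1600 × 1.4×10⁻⁴ × 0.2 = 0.04480 m
Δh = 0.11760 + 0.24360 + 0.04200 + 0.04556 + 0.04480 = 0.49356 m

about 494 mm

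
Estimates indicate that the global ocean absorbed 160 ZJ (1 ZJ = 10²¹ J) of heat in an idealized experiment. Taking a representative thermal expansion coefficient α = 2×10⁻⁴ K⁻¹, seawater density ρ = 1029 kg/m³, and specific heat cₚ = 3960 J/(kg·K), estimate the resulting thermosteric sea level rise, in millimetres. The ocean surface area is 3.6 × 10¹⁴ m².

21.8 mm of thermosteric rise

Per unit area: Q = 160×10²¹ / (3.6×10¹⁴) ≈ 4.444×10⁸ J/m²
Δh = αQ/(ρcₚ) = 2×10⁻⁴ × 4.444×10⁸ / (1029 × 3960) ≈ 0.021812 m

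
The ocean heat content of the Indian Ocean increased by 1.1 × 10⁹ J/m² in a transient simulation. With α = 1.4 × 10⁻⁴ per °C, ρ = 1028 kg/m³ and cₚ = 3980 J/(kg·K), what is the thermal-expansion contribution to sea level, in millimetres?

about 37.6 mm

Δh = αQ/(ρcₚ) = 1.4×10⁻⁴ × 1.1×10⁹ / (1028 × 3980) ≈ 0.03764 m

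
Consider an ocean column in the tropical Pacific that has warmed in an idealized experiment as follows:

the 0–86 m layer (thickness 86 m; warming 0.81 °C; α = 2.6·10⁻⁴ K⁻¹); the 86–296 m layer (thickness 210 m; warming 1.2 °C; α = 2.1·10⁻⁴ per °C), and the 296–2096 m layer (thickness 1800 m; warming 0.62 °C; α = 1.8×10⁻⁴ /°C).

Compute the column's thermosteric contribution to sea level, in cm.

Layer 1: 0.81 × 86 × 2.6×10⁻⁴ = 0.0181116 m
86–296 m: 210 × 1.2 × 2.1×10⁻⁴ = 0.05292 m
Layer 3: 0.62 × 1800 × 1.8×10⁻⁴ = 0.20088 m
Δh = 0.0181116 + 0.05292 + 0.20088 = 0.2719116 m

27 cm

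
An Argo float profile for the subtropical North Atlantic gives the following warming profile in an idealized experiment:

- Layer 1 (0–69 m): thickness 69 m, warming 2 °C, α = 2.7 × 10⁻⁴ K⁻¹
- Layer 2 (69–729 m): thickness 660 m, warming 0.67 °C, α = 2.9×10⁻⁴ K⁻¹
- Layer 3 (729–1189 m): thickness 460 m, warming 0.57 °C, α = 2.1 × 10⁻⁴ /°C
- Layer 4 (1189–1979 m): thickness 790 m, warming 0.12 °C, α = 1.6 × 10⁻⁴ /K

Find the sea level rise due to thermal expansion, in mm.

about 236 mm

69 × 2.7×10⁻⁴ × 2 = 0.03726 m
69–729 m: 660 × 2.9×10⁻⁴ × 0.67 = 0.128238 m
Layer 3: 460 × 0.57 × 2.1×10⁻⁴ = 0.055062 m
1189–1979 m: 790 × 0.12 × 1.6×10⁻⁴ = 0.015168 m
Δh = 0.03726 + 0.128238 + 0.055062 + 0.015168 = 0.235728 m ≈ 236 mm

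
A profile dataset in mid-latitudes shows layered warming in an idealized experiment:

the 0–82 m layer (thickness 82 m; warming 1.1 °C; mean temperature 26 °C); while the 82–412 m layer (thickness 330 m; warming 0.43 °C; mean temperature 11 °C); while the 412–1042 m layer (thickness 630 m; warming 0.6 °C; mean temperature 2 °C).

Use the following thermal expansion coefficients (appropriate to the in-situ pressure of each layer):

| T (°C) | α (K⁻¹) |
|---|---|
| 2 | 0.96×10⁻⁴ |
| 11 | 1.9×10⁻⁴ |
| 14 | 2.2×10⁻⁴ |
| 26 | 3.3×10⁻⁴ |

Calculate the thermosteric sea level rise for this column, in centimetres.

9.30 cm

Layer 1 at 26 °C → α = 3.3×10⁻⁴ K⁻¹
Layer 2 at 11 °C → α = 1.9×10⁻⁴ K⁻¹
Layer 3 at 2 °C → α = 0.96×10⁻⁴ K⁻¹
Layer 1: 3.3×10⁻⁴ × 1.1 × 82 = 0.029766 m
82–412 m: 330 × 0.43 × 1.9×10⁻⁴ = 0.026961 m
0.96×10⁻⁴ × 630 × 0.6 = 0.036288 m
Δh = 0.029766 + 0.026961 + 0.036288 = 0.093015 m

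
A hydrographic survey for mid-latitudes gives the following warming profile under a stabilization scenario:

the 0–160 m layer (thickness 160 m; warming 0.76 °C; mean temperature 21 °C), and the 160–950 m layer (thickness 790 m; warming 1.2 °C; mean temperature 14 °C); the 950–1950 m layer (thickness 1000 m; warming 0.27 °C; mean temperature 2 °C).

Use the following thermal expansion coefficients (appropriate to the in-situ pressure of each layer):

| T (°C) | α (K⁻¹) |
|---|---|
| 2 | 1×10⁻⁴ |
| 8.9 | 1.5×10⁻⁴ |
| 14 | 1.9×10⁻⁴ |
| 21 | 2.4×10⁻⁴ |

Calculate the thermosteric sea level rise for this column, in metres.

Layer 1 at 21 °C → α = 2.4×10⁻⁴ K⁻¹
Layer 2 at 14 °C → α = 1.9×10⁻⁴ K⁻¹
Layer 3 at 2 °C → α = 1×10⁻⁴ K⁻¹
0–160 m: 0.76 × 160 × 2.4×10⁻⁴ = 0.029184 m
790 × 1.9×10⁻⁴ × 1.2 = 0.18012 m
1000 × 0.27 × 1×10⁻⁴ = 0.02700 m
Δh = 0.029184 + 0.18012 + 0.02700 = 0.236304 m

about 0.24 m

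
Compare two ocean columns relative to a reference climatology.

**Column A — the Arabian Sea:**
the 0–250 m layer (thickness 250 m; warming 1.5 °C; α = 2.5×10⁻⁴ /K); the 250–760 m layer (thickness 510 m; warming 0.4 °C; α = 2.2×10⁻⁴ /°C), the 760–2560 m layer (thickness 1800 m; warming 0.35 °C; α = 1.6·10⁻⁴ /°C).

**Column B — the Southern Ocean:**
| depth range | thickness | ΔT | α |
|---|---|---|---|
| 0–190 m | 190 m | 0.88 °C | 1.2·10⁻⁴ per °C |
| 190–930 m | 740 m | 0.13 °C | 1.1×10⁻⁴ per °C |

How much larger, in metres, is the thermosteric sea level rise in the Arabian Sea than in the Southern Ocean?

0.21 m larger

A Layer 1: 2.5×10⁻⁴ × 250 × 1.5 = 0.09375 m
A Layer 2: 0.4 × 2.2×10⁻⁴ × 510 = 0.04488 m
A Layer 3: 1800 × 1.6×10⁻⁴ × 0.35 = 0.10080 m
A total: 0.23943 m
B 1.2×10⁻⁴ × 0.88 × 190 = 0.020064 m
B Layer 2: 740 × 1.1×10⁻⁴ × 0.13 = 0.010582 m
B total: 0.030646 m
Difference: 0.23943 − 0.030646 = 0.208784 m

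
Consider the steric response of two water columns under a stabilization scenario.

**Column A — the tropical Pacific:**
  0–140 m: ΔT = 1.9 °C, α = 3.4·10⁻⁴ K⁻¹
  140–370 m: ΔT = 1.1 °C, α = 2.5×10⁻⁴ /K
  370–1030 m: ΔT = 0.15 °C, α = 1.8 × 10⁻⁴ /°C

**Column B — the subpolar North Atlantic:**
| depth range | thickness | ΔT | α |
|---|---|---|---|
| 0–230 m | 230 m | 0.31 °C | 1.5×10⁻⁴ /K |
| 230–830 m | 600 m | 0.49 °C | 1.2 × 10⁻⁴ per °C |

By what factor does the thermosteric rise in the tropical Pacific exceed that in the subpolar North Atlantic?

A 0–140 m: 1.9 × 3.4×10⁻⁴ × 140 = 0.09044 m
A Layer 2: 230 × 1.1 × 2.5×10⁻⁴ = 0.06325 m
A 370–1030 m: 660 × 0.15 × 1.8×10⁻⁴ = 0.01782 m
A total: 0.17151 m
B 0–230 m: 230 × 0.31 × 1.5×10⁻⁴ = 0.010695 m
B 230–830 m: 0.49 × 600 × 1.2×10⁻⁴ = 0.03528 m
B total: 0.045975 m
Ratio: 0.17151 / 0.045975 ≈ 3.731

a factor of 3.73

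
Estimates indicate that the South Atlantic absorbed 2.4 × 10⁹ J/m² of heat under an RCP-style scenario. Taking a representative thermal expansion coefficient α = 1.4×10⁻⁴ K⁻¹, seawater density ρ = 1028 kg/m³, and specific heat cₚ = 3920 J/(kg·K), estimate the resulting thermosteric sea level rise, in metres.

Δh = αQ/(ρcₚ) = 1.4×10⁻⁴ × 2.4×10⁹ / (1028 × 3920) ≈ 0.08338 m

0.0834 m of thermosteric rise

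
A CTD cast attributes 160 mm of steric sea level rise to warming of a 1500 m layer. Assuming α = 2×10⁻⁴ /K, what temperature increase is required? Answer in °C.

ΔT ≈ 0.53 °C

ΔT = Δh/(αH) = 0.16 / (2×10⁻⁴ × 1500) ≈ 0.5333 °C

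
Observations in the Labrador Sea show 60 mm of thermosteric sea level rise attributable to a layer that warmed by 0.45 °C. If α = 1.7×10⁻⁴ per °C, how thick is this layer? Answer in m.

H = Δh/(αΔT) = 0.06 / (1.7×10⁻⁴ × 0.45) ≈ 784.3 m

about 784 m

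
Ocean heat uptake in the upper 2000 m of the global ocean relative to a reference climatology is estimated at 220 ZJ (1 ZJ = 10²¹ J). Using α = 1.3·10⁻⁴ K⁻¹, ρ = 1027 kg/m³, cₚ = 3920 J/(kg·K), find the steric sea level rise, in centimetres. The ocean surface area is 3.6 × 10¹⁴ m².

Per unit area: Q = 220×10²¹ / (3.6×10¹⁴) ≈ 6.111×10⁸ J/m²
Δh = αQ/(ρcₚ) = 1.3×10⁻⁴ × 6.111×10⁸ / (1027 × 3920) ≈ 0.019733 m

2.0 cm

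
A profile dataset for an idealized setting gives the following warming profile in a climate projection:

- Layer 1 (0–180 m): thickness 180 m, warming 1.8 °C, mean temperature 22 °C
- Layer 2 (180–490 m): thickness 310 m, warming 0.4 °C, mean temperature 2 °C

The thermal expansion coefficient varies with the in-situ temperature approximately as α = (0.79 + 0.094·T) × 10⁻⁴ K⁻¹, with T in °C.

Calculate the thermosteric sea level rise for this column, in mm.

Layer 1: α = (0.79 + 0.094×22)×10⁻⁴ = 2.858×10⁻⁴ K⁻¹
Layer 2: α = (0.79 + 0.094×2)×10⁻⁴ = 0.978×10⁻⁴ K⁻¹
0–180 m: 2.858×10⁻⁴ × 180 × 1.8 = 0.0925992 m
0.4 × 310 × 0.978×10⁻⁴ = 0.0121272 m
Δh = 0.0925992 + 0.0121272 = 0.1047264 m ≈ 105 mm

105 mm of thermosteric rise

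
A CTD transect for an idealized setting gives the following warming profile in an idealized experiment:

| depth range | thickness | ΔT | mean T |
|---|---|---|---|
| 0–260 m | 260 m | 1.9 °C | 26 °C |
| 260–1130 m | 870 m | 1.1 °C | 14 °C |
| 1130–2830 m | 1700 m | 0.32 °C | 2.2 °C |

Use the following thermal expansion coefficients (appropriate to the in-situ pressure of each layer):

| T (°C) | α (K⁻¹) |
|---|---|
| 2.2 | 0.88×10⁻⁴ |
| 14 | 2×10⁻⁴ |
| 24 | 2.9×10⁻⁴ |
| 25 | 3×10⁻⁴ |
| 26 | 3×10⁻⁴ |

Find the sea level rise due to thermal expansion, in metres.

Δh = 0.387 m

Layer 1 at 26 °C → α = 3×10⁻⁴ K⁻¹
Layer 2 at 14 °C → α = 2×10⁻⁴ K⁻¹
Layer 3 at 2.2 °C → α = 0.88×10⁻⁴ K⁻¹
Layer 1: 260 × 3×10⁻⁴ × 1.9 = 0.14820 m
870 × 2×10⁻⁴ × 1.1 = 0.19140 m
Layer 3: 0.88×10⁻⁴ × 0.32 × 1700 = 0.047872 m
Δh = 0.14820 + 0.19140 + 0.047872 = 0.387472 m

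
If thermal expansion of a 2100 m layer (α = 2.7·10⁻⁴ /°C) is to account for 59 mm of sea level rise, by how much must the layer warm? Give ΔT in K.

0.104 K

ΔT = Δh/(αH) = 0.059 / (2.7×10⁻⁴ × 2100) ≈ 0.1041 K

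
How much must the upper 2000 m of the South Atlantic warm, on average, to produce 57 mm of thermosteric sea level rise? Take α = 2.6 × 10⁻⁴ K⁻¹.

ΔT = Δh/(αH) = 0.057 / (2.6×10⁻⁴ × 2000) ≈ 0.1096 K

0.110 K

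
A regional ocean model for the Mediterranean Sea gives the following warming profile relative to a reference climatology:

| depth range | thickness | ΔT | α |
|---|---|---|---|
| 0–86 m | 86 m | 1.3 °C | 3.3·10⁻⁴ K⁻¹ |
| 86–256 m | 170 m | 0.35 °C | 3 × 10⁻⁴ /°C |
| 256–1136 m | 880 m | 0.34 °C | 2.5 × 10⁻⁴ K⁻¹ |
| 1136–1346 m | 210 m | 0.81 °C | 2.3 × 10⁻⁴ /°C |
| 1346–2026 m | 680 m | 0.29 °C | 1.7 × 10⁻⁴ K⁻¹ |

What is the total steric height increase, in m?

3.3×10⁻⁴ × 1.3 × 86 = 0.036894 m
Layer 2: 0.35 × 170 × 3×10⁻⁴ = 0.01785 m
2.5×10⁻⁴ × 880 × 0.34 = 0.07480 m
Layer 4: 0.81 × 210 × 2.3×10⁻⁴ = 0.039123 m
1346–2026 m: 680 × 1.7×10⁻⁴ × 0.29 = 0.033524 m
Δh = 0.036894 + 0.01785 + 0.07480 + 0.039123 + 0.033524 = 0.202191 m

0.202 m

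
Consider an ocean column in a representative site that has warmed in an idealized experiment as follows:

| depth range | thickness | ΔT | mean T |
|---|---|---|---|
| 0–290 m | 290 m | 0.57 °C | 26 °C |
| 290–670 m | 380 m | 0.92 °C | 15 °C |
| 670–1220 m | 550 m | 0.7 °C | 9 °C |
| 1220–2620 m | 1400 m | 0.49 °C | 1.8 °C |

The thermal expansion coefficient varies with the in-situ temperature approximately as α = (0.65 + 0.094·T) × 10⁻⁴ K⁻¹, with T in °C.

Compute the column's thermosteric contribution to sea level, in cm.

about 23.7 cm

Layer 1: α = (0.65 + 0.094×26)×10⁻⁴ = 3.094×10⁻⁴ K⁻¹
Layer 2: α = (0.65 + 0.094×15)×10⁻⁴ = 2.06×10⁻⁴ K⁻¹
Layer 3: α = (0.65 + 0.094×9)×10⁻⁴ = 1.496×10⁻⁴ K⁻¹
Layer 4: α = (0.65 + 0.094×1.8)×10⁻⁴ = 0.8192×10⁻⁴ K⁻¹
290 × 0.57 × 3.094×10⁻⁴ = 0.05114382 m
Layer 2: 0.92 × 380 × 2.06×10⁻⁴ = 0.0720176 m
550 × 0.7 × 1.496×10⁻⁴ = 0.057596 m
1220–2620 m: 1400 × 0.49 × 0.8192×10⁻⁴ = 0.05619712 m
Δh = 0.05114382 + 0.0720176 + 0.057596 + 0.05619712 = 0.23695454 m ≈ 23.7 cm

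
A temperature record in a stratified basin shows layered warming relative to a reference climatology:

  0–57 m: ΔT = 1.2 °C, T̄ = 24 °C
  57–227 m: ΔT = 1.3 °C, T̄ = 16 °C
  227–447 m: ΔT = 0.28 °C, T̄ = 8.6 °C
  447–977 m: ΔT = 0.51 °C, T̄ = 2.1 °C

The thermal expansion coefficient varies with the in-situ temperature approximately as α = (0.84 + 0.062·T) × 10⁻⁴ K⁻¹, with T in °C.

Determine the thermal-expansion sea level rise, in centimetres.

Layer 1: α = (0.84 + 0.062×24)×10⁻⁴ = 2.328×10⁻⁴ K⁻¹
Layer 2: α = (0.84 + 0.062×16)×10⁻⁴ = 1.832×10⁻⁴ K⁻¹
Layer 3: α = (0.84 + 0.062×8.6)×10⁻⁴ = 1.3732×10⁻⁴ K⁻¹
Layer 4: α = (0.84 + 0.062×2.1)×10⁻⁴ = 0.9702×10⁻⁴ K⁻¹
Layer 1: 2.328×10⁻⁴ × 57 × 1.2 = 0.01592352 m
57–227 m: 1.3 × 170 × 1.832×10⁻⁴ = 0.0404872 m
227–447 m: 0.28 × 1.3732×10⁻⁴ × 220 = 0.008458912 m
0.51 × 530 × 0.9702×10⁻⁴ = 0.026224506 m
Δh = 0.01592352 + 0.0404872 + 0.008458912 + 0.026224506 = 0.091094138 m ≈ 9.11 cm

Δh ≈ 9.11 cm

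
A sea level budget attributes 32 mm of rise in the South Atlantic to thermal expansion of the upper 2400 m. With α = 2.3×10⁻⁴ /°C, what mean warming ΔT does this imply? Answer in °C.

ΔT = Δh/(αH) = 0.032 / (2.3×10⁻⁴ × 2400) ≈ 0.05797 °C

0.0580 °C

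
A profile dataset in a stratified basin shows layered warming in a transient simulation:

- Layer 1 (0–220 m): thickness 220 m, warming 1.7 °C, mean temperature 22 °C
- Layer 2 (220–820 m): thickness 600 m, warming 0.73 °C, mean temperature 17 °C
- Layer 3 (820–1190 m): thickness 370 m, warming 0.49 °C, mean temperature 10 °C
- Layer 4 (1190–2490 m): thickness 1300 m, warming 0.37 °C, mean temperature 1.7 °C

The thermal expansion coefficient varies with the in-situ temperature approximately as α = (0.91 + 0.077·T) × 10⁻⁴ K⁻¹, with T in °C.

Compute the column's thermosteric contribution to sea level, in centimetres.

27.5 cm

Layer 1: α = (0.91 + 0.077×22)×10⁻⁴ = 2.604×10⁻⁴ K⁻¹
Layer 2: α = (0.91 + 0.077×17)×10⁻⁴ = 2.219×10⁻⁴ K⁻¹
Layer 3: α = (0.91 + 0.077×10)×10⁻⁴ = 1.68×10⁻⁴ K⁻¹
Layer 4: α = (0.91 + 0.077×1.7)×10⁻⁴ = 1.0409×10⁻⁴ K⁻¹
Layer 1: 2.604×10⁻⁴ × 1.7 × 220 = 0.0973896 m
0.73 × 600 × 2.219×10⁻⁴ = 0.0971922 m
0.49 × 1.68×10⁻⁴ × 370 = 0.0304584 m
1300 × 1.0409×10⁻⁴ × 0.37 = 0.05006729 m
Δh = 0.0973896 + 0.0971922 + 0.0304584 + 0.05006729 = 0.27510749 m ≈ 27.5 cm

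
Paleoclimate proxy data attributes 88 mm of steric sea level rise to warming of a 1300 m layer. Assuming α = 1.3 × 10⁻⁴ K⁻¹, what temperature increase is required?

ΔT ≈ 0.521 °C

ΔT = Δh/(αH) = 0.088 / (1.3×10⁻⁴ × 1300) ≈ 0.5207 °C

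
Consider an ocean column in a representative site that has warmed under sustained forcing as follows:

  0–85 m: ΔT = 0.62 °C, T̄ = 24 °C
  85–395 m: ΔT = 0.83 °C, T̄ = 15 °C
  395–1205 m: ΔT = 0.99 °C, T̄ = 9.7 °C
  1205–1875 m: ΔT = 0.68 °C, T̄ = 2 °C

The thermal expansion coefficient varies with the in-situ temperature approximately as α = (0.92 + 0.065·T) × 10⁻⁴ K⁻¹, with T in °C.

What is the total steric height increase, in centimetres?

Layer 1: α = (0.92 + 0.065×24)×10⁻⁴ = 2.48×10⁻⁴ K⁻¹
Layer 2: α = (0.92 + 0.065×15)×10⁻⁴ = 1.895×10⁻⁴ K⁻¹
Layer 3: α = (0.92 + 0.065×9.7)×10⁻⁴ = 1.5505×10⁻⁴ K⁻¹
Layer 4: α = (0.92 + 0.065×2)×10⁻⁴ = 1.05×10⁻⁴ K⁻¹
0.62 × 2.48×10⁻⁴ × 85 = 0.0130696 m
1.895×10⁻⁴ × 0.83 × 310 = 0.04875835 m
0.99 × 810 × 1.5505×10⁻⁴ = 0.124334595 m
1205–1875 m: 1.05×10⁻⁴ × 670 × 0.68 = 0.047838 m
Δh = 0.0130696 + 0.04875835 + 0.124334595 + 0.047838 = 0.234000545 m

23 cm of thermosteric rise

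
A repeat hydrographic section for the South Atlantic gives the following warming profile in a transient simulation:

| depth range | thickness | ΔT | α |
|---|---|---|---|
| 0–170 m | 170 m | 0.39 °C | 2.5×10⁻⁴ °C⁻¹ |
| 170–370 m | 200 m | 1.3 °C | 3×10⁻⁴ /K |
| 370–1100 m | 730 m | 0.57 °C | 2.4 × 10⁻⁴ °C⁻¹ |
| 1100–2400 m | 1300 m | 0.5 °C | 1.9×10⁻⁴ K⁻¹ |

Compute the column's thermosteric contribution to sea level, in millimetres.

Layer 1: 2.5×10⁻⁴ × 170 × 0.39 = 0.016575 m
170–370 m: 3×10⁻⁴ × 200 × 1.3 = 0.07800 m
370–1100 m: 730 × 0.57 × 2.4×10⁻⁴ = 0.099864 m
1300 × 0.5 × 1.9×10⁻⁴ = 0.12350 m
Δh = 0.016575 + 0.07800 + 0.099864 + 0.12350 = 0.317939 m ≈ 320 mm

320 mm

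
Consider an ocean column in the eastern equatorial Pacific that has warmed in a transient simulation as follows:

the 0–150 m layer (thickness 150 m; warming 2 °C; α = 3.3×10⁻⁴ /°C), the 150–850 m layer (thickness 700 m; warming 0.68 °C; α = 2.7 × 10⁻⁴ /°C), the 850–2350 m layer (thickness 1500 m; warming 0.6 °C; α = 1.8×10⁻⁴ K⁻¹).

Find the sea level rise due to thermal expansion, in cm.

about 39.0 cm

Layer 1: 3.3×10⁻⁴ × 2 × 150 = 0.09900 m
Layer 2: 0.68 × 2.7×10⁻⁴ × 700 = 0.12852 m
1500 × 0.6 × 1.8×10⁻⁴ = 0.16200 m
Δh = 0.09900 + 0.12852 + 0.16200 = 0.38952 m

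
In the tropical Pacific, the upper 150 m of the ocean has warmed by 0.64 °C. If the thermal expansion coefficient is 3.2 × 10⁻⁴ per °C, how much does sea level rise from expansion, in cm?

Δh = αΔT·H = 3.2×10⁻⁴ × 0.64 × 150 = 0.03072 m

about 3.07 cm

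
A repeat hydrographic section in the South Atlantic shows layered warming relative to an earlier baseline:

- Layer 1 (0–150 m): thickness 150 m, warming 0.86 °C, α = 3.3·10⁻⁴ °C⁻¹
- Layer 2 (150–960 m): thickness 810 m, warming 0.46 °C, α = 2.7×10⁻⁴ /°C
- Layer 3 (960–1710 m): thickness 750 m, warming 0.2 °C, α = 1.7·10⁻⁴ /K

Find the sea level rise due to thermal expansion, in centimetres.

16.9 cm

0–150 m: 0.86 × 150 × 3.3×10⁻⁴ = 0.04257 m
Layer 2: 810 × 2.7×10⁻⁴ × 0.46 = 0.100602 m
960–1710 m: 1.7×10⁻⁴ × 0.2 × 750 = 0.02550 m
Δh = 0.04257 + 0.100602 + 0.02550 = 0.168672 m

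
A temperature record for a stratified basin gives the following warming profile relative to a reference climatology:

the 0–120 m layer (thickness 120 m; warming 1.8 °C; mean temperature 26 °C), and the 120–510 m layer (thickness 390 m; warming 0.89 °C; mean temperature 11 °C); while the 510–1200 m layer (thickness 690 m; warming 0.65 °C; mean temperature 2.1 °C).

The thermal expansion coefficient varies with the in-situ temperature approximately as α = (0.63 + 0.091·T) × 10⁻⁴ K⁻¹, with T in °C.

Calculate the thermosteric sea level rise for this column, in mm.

158 mm of thermosteric rise

Layer 1: α = (0.63 + 0.091×26)×10⁻⁴ = 2.996×10⁻⁴ K⁻¹
Layer 2: α = (0.63 + 0.091×11)×10⁻⁴ = 1.631×10⁻⁴ K⁻¹
Layer 3: α = (0.63 + 0.091×2.1)×10⁻⁴ = 0.8211×10⁻⁴ K⁻¹
Layer 1: 1.8 × 120 × 2.996×10⁻⁴ = 0.0647136 m
Layer 2: 390 × 0.89 × 1.631×10⁻⁴ = 0.05661201 m
0.65 × 0.8211×10⁻⁴ × 690 = 0.036826335 m
Δh = 0.0647136 + 0.05661201 + 0.036826335 = 0.158151945 m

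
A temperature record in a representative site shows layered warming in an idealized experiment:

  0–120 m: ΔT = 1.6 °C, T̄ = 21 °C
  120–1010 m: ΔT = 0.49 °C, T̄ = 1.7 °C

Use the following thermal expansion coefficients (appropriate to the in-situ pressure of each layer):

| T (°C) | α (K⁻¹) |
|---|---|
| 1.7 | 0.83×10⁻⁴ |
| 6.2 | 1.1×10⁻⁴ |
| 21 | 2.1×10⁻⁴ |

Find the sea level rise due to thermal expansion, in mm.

Layer 1 at 21 °C → α = 2.1×10⁻⁴ K⁻¹
Layer 2 at 1.7 °C → α = 0.83×10⁻⁴ K⁻¹
0–120 m: 120 × 2.1×10⁻⁴ × 1.6 = 0.04032 m
0.83×10⁻⁴ × 0.49 × 890 = 0.0361963 m
Δh = 0.04032 + 0.0361963 = 0.0765163 m ≈ 76.5 mm

76.5 mm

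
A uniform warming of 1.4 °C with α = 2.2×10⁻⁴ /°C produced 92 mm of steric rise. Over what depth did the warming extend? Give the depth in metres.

299 m

H = Δh/(αΔT) = 0.092 / (2.2×10⁻⁴ × 1.4) ≈ 298.7 m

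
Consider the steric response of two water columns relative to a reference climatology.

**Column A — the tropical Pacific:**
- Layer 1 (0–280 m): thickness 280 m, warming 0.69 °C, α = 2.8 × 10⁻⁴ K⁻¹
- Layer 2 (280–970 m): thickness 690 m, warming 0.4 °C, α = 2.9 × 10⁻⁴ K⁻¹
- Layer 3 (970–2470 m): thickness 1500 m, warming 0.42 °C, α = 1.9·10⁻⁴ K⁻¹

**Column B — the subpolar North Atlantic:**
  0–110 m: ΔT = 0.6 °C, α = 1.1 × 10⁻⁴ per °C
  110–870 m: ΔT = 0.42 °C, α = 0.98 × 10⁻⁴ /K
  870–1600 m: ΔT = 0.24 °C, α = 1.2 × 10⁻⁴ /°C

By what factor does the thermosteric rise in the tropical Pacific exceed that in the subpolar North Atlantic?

A Layer 1: 0.69 × 280 × 2.8×10⁻⁴ = 0.054096 m
A 690 × 0.4 × 2.9×10⁻⁴ = 0.08004 m
A Layer 3: 0.42 × 1500 × 1.9×10⁻⁴ = 0.11970 m
A total: 0.253836 m
B 0–110 m: 1.1×10⁻⁴ × 0.6 × 110 = 0.00726 m
B 110–870 m: 760 × 0.42 × 0.98×10⁻⁴ = 0.0312816 m
B 870–1600 m: 1.2×10⁻⁴ × 0.24 × 730 = 0.021024 m
B total: 0.0595656 m
Ratio: 0.253836 / 0.0595656 ≈ 4.261

a factor of 4.26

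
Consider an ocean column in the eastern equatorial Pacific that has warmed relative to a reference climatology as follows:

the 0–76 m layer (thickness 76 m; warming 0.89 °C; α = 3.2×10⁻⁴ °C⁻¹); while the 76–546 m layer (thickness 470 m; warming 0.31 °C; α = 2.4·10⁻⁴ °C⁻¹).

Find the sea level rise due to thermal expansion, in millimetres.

Layer 1: 3.2×10⁻⁴ × 0.89 × 76 = 0.0216448 m
Layer 2: 0.31 × 2.4×10⁻⁴ × 470 = 0.034968 m
Δh = 0.0216448 + 0.034968 = 0.0566128 m

57 mm of thermosteric rise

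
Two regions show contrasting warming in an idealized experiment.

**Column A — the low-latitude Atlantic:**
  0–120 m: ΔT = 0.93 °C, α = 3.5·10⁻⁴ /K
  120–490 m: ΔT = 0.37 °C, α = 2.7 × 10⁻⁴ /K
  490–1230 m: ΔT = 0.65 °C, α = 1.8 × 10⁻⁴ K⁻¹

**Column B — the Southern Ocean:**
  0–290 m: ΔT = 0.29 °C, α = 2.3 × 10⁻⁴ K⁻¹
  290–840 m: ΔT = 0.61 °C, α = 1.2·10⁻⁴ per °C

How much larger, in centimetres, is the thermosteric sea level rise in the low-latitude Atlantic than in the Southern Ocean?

10.3 cm

A 0.93 × 3.5×10⁻⁴ × 120 = 0.03906 m
A Layer 2: 370 × 0.37 × 2.7×10⁻⁴ = 0.036963 m
A 1.8×10⁻⁴ × 740 × 0.65 = 0.08658 m
A total: 0.162603 m
B 0–290 m: 2.3×10⁻⁴ × 0.29 × 290 = 0.019343 m
B 0.61 × 550 × 1.2×10⁻⁴ = 0.04026 m
B total: 0.059603 m
Difference: 0.162603 − 0.059603 = 0.10300 m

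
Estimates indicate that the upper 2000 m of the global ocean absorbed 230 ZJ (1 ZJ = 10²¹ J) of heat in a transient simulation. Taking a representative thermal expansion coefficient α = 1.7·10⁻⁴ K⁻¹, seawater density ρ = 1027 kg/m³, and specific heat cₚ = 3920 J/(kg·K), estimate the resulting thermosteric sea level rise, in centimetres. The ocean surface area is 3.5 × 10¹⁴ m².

2.77 cm of thermosteric rise

Per unit area: Q = 230×10²¹ / (3.5×10¹⁴) ≈ 6.571×10⁸ J/m²
Δh = αQ/(ρcₚ) = 1.7×10⁻⁴ × 6.571×10⁸ / (1027 × 3920) ≈ 0.027748 m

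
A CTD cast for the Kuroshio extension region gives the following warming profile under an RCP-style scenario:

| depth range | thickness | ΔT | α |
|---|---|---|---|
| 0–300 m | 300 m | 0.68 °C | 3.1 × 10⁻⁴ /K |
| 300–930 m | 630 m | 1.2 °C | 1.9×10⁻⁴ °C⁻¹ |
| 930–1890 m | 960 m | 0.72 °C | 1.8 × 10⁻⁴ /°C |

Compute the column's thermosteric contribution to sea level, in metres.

0–300 m: 0.68 × 3.1×10⁻⁴ × 300 = 0.06324 m
300–930 m: 1.2 × 630 × 1.9×10⁻⁴ = 0.14364 m
960 × 0.72 × 1.8×10⁻⁴ = 0.124416 m
Δh = 0.06324 + 0.14364 + 0.124416 = 0.331296 m

Δh ≈ 0.33 m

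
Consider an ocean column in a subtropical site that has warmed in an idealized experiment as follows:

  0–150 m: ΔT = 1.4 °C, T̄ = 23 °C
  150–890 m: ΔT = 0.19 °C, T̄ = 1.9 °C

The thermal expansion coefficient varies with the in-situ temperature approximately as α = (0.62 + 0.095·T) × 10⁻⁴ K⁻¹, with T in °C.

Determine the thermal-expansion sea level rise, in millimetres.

Layer 1: α = (0.62 + 0.095×23)×10⁻⁴ = 2.805×10⁻⁴ K⁻¹
Layer 2: α = (0.62 + 0.095×1.9)×10⁻⁴ = 0.8005×10⁻⁴ K⁻¹
Layer 1: 2.805×10⁻⁴ × 1.4 × 150 = 0.058905 m
Layer 2: 0.19 × 0.8005×10⁻⁴ × 740 = 0.01125503 m
Δh = 0.058905 + 0.01125503 = 0.07016003 m

Δh = 70 mm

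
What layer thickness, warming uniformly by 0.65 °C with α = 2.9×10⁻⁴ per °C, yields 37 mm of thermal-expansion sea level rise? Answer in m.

H = Δh/(αΔT) = 0.037 / (2.9×10⁻⁴ × 0.65) ≈ 196.3 m

about 200 m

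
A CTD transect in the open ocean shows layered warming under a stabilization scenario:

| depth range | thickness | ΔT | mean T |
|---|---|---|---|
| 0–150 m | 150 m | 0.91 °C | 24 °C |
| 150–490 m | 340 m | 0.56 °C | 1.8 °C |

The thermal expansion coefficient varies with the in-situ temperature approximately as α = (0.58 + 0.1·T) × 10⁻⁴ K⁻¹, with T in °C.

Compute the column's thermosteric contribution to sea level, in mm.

Layer 1: α = (0.58 + 0.1×24)×10⁻⁴ = 2.98×10⁻⁴ K⁻¹
Layer 2: α = (0.58 + 0.1×1.8)×10⁻⁴ = 0.76×10⁻⁴ K⁻¹
150 × 0.91 × 2.98×10⁻⁴ = 0.040677 m
Layer 2: 0.56 × 340 × 0.76×10⁻⁴ = 0.0144704 m
Δh = 0.040677 + 0.0144704 = 0.0551474 m

Δh ≈ 55.1 mm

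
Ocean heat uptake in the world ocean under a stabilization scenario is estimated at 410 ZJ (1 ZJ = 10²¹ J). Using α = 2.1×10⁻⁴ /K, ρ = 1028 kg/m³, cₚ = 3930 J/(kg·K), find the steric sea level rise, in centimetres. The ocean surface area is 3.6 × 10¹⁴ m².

Δh ≈ 5.92 cm

Per unit area: Q = 410×10²¹ / (3.6×10¹⁴) ≈ 1.139×10⁹ J/m²
Δh = αQ/(ρcₚ) = 2.1×10⁻⁴ × 1.139×10⁹ / (1028 × 3930) ≈ 0.059205 m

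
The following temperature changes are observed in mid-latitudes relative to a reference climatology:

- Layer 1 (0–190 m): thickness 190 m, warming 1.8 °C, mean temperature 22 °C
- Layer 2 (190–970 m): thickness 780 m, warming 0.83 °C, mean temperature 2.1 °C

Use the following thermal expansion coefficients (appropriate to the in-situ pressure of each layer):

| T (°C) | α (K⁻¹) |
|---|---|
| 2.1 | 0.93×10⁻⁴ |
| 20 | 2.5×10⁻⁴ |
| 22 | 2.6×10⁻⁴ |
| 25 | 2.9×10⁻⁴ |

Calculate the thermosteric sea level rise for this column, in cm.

14.9 cm

Layer 1 at 22 °C → α = 2.6×10⁻⁴ K⁻¹
Layer 2 at 2.1 °C → α = 0.93×10⁻⁴ K⁻¹
Layer 1: 190 × 2.6×10⁻⁴ × 1.8 = 0.08892 m
0.83 × 780 × 0.93×10⁻⁴ = 0.0602082 m
Δh = 0.08892 + 0.0602082 = 0.1491282 m ≈ 14.9 cm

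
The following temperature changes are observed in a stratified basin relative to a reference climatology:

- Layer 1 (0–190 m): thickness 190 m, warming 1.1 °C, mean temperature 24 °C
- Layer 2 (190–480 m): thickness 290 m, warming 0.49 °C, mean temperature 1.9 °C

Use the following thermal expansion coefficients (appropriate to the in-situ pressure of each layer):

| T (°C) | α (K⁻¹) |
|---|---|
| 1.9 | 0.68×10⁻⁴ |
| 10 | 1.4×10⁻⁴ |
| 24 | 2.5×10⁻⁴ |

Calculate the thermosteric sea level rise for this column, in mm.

Δh = 62 mm

Layer 1 at 24 °C → α = 2.5×10⁻⁴ K⁻¹
Layer 2 at 1.9 °C → α = 0.68×10⁻⁴ K⁻¹
Layer 1: 190 × 1.1 × 2.5×10⁻⁴ = 0.05225 m
0.49 × 0.68×10⁻⁴ × 290 = 0.0096628 m
Δh = 0.05225 + 0.0096628 = 0.0619128 m ≈ 62 mm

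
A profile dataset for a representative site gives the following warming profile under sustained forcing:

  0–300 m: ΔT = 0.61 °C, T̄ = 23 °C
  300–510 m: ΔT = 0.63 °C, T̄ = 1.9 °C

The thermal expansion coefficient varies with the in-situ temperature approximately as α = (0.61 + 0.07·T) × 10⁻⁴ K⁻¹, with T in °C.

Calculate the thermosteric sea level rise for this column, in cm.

5.05 cm of thermosteric rise

Layer 1: α = (0.61 + 0.07×23)×10⁻⁴ = 2.22×10⁻⁴ K⁻¹
Layer 2: α = (0.61 + 0.07×1.9)×10⁻⁴ = 0.743×10⁻⁴ K⁻¹
0–300 m: 2.22×10⁻⁴ × 0.61 × 300 = 0.040626 m
0.63 × 210 × 0.743×10⁻⁴ = 0.00982989 m
Δh = 0.040626 + 0.00982989 = 0.05045589 m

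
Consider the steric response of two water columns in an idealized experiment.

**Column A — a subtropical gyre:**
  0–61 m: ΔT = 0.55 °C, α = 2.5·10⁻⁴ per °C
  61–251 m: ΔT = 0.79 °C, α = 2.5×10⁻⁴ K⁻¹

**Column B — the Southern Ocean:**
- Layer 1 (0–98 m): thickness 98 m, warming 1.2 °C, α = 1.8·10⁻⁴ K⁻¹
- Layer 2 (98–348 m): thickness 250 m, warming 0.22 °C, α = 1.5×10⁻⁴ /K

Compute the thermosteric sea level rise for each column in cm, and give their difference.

A Layer 1: 0.55 × 61 × 2.5×10⁻⁴ = 0.0083875 m
A Layer 2: 190 × 0.79 × 2.5×10⁻⁴ = 0.037525 m
A total: 0.0459125 m
B 0–98 m: 1.2 × 1.8×10⁻⁴ × 98 = 0.021168 m
B 0.22 × 1.5×10⁻⁴ × 250 = 0.00825 m
B total: 0.029418 m
Difference: 0.0459125 − 0.029418 = 0.0164945 m

A: 4.6 cm; B: 2.9 cm; difference 1.6 cm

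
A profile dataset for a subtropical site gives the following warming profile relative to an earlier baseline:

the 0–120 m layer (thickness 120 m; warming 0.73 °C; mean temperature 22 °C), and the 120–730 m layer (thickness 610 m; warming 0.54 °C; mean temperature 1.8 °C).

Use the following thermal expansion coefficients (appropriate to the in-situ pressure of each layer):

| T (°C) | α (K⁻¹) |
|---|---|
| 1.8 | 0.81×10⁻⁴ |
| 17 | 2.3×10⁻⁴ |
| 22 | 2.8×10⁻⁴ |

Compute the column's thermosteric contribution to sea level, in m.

Layer 1 at 22 °C → α = 2.8×10⁻⁴ K⁻¹
Layer 2 at 1.8 °C → α = 0.81×10⁻⁴ K⁻¹
Layer 1: 2.8×10⁻⁴ × 120 × 0.73 = 0.024528 m
Layer 2: 0.81×10⁻⁴ × 610 × 0.54 = 0.0266814 m
Δh = 0.024528 + 0.0266814 = 0.0512094 m ≈ 0.0512 m

Δh ≈ 0.0512 m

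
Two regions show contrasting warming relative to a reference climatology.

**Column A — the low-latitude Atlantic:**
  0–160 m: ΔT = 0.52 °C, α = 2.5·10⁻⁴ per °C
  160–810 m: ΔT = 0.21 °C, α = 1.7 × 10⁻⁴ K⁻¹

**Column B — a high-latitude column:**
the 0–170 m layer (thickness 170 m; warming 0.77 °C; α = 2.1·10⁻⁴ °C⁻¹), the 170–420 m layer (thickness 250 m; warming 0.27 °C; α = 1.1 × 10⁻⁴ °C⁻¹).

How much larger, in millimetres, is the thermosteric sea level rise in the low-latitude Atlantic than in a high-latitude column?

9.1 mm

A Layer 1: 160 × 2.5×10⁻⁴ × 0.52 = 0.02080 m
A 1.7×10⁻⁴ × 650 × 0.21 = 0.023205 m
A total: 0.044005 m
B Layer 1: 2.1×10⁻⁴ × 0.77 × 170 = 0.027489 m
B Layer 2: 1.1×10⁻⁴ × 0.27 × 250 = 0.007425 m
B total: 0.034914 m
Difference: 0.044005 − 0.034914 = 0.009091 m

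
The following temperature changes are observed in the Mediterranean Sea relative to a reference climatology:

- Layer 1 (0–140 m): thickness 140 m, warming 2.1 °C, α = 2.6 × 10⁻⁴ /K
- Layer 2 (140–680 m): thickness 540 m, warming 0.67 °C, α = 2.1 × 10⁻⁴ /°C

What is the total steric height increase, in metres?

about 0.152 m

0–140 m: 140 × 2.1 × 2.6×10⁻⁴ = 0.07644 m
Layer 2: 0.67 × 540 × 2.1×10⁻⁴ = 0.075978 m
Δh = 0.07644 + 0.075978 = 0.152418 m ≈ 0.152 m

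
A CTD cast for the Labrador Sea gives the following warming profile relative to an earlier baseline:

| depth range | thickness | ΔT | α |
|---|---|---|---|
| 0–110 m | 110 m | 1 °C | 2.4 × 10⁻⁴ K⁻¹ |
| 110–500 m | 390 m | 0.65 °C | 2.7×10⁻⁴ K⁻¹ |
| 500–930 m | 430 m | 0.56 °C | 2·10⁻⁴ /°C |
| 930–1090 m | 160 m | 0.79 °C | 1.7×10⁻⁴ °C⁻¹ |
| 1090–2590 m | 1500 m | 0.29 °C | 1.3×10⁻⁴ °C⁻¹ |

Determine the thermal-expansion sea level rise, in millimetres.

Δh ≈ 221 mm

Layer 1: 110 × 2.4×10⁻⁴ × 1 = 0.02640 m
110–500 m: 390 × 2.7×10⁻⁴ × 0.65 = 0.068445 m
430 × 2×10⁻⁴ × 0.56 = 0.04816 m
160 × 0.79 × 1.7×10⁻⁴ = 0.021488 m
1.3×10⁻⁴ × 0.29 × 1500 = 0.05655 m
Δh = 0.02640 + 0.068445 + 0.04816 + 0.021488 + 0.05655 = 0.221043 m ≈ 221 mm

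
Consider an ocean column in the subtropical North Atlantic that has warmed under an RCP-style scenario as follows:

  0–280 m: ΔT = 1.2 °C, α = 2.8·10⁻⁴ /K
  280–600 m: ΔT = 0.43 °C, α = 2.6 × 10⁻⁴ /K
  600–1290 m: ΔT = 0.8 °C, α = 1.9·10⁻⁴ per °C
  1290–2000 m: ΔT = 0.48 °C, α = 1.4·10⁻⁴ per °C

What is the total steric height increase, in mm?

280 × 2.8×10⁻⁴ × 1.2 = 0.09408 m
Layer 2: 2.6×10⁻⁴ × 0.43 × 320 = 0.035776 m
600–1290 m: 1.9×10⁻⁴ × 0.8 × 690 = 0.10488 m
710 × 1.4×10⁻⁴ × 0.48 = 0.047712 m
Δh = 0.09408 + 0.035776 + 0.10488 + 0.047712 = 0.282448 m

282 mm of thermosteric rise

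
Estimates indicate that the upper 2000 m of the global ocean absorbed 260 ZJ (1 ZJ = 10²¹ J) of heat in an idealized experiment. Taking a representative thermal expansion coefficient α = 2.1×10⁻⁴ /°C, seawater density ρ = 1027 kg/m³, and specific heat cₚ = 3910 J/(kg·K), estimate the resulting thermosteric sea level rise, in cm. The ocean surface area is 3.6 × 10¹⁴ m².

Per unit area: Q = 260×10²¹ / (3.6×10¹⁴) ≈ 7.222×10⁸ J/m²
Δh = αQ/(ρcₚ) = 2.1×10⁻⁴ × 7.222×10⁸ / (1027 × 3910) ≈ 0.037768 m

about 3.8 cm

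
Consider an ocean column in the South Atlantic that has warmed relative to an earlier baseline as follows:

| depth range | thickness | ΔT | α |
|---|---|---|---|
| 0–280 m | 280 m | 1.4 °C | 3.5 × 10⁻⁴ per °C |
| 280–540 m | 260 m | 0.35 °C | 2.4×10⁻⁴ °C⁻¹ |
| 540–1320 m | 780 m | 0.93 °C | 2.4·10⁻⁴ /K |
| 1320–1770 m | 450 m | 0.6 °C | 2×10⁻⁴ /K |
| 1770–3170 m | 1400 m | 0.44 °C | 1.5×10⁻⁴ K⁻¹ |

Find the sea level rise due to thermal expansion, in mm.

Layer 1: 1.4 × 3.5×10⁻⁴ × 280 = 0.13720 m
260 × 2.4×10⁻⁴ × 0.35 = 0.02184 m
540–1320 m: 2.4×10⁻⁴ × 0.93 × 780 = 0.174096 m
1320–1770 m: 450 × 2×10⁻⁴ × 0.6 = 0.05400 m
Layer 5: 1400 × 0.44 × 1.5×10⁻⁴ = 0.09240 m
Δh = 0.13720 + 0.02184 + 0.174096 + 0.05400 + 0.09240 = 0.479536 m

about 480 mm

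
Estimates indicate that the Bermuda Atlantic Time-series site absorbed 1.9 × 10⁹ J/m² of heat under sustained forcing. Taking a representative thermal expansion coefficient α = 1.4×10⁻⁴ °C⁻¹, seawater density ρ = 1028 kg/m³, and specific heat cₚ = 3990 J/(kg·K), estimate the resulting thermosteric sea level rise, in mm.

Δh = αQ/(ρcₚ) = 1.4×10⁻⁴ × 1.9×10⁹ / (1028 × 3990) ≈ 0.064851 m

Δh ≈ 64.9 mm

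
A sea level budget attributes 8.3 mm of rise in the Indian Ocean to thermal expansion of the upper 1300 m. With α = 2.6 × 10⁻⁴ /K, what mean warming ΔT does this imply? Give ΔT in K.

ΔT = Δh/(αH) = 0.0083 / (2.6×10⁻⁴ × 1300) ≈ 0.02456 K

ΔT ≈ 0.0246 K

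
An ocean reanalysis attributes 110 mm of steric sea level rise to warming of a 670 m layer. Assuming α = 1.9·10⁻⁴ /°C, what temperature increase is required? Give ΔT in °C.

ΔT = Δh/(αH) = 0.11 / (1.9×10⁻⁴ × 670) ≈ 0.8641 °C

0.864 °C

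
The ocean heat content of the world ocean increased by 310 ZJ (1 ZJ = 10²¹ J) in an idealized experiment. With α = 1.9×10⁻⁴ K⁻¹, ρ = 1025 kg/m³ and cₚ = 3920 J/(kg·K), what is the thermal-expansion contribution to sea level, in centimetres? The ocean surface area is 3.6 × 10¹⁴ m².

Δh = 4.1 cm

Per unit area: Q = 310×10²¹ / (3.6×10¹⁴) ≈ 8.611×10⁸ J/m²
Δh = αQ/(ρcₚ) = 1.9×10⁻⁴ × 8.611×10⁸ / (1025 × 3920) ≈ 0.040719 m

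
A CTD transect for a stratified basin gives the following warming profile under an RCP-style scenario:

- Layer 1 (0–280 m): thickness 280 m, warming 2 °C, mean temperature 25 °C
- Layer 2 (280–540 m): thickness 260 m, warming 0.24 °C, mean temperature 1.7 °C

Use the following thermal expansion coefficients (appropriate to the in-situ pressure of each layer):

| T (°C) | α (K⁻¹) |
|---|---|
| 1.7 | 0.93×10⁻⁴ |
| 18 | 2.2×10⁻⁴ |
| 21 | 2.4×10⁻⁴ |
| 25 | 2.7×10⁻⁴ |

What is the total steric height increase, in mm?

Layer 1 at 25 °C → α = 2.7×10⁻⁴ K⁻¹
Layer 2 at 1.7 °C → α = 0.93×10⁻⁴ K⁻¹
2 × 280 × 2.7×10⁻⁴ = 0.15120 m
0.93×10⁻⁴ × 0.24 × 260 = 0.0058032 m
Δh = 0.15120 + 0.0058032 = 0.1570032 m ≈ 157 mm

157 mm of thermosteric rise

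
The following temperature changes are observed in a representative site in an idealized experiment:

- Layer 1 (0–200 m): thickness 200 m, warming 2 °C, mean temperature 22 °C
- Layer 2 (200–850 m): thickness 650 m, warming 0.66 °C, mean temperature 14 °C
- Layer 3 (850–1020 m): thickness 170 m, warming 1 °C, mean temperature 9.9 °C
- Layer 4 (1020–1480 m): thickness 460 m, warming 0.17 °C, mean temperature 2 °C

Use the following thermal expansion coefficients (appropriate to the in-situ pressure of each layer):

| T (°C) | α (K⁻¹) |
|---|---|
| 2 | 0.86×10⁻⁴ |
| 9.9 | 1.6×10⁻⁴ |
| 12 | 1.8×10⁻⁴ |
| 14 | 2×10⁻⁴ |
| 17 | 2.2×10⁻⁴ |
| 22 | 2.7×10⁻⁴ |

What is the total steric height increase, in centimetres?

Layer 1 at 22 °C → α = 2.7×10⁻⁴ K⁻¹
Layer 2 at 14 °C → α = 2×10⁻⁴ K⁻¹
Layer 3 at 9.9 °C → α = 1.6×10⁻⁴ K⁻¹
Layer 4 at 2 °C → α = 0.86×10⁻⁴ K⁻¹
0–200 m: 2.7×10⁻⁴ × 200 × 2 = 0.10800 m
200–850 m: 0.66 × 650 × 2×10⁻⁴ = 0.08580 m
Layer 3: 1 × 1.6×10⁻⁴ × 170 = 0.02720 m
1020–1480 m: 460 × 0.17 × 0.86×10⁻⁴ = 0.0067252 m
Δh = 0.10800 + 0.08580 + 0.02720 + 0.0067252 = 0.2277252 m ≈ 22.8 cm

about 22.8 cm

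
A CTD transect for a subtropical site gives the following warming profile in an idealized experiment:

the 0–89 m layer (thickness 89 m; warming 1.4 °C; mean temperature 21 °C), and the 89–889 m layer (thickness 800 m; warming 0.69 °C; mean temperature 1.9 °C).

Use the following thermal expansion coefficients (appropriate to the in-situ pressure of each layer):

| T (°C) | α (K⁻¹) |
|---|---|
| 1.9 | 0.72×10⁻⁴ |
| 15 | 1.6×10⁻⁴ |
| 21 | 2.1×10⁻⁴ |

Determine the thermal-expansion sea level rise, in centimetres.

Δh ≈ 6.59 cm

Layer 1 at 21 °C → α = 2.1×10⁻⁴ K⁻¹
Layer 2 at 1.9 °C → α = 0.72×10⁻⁴ K⁻¹
1.4 × 89 × 2.1×10⁻⁴ = 0.026166 m
89–889 m: 0.69 × 0.72×10⁻⁴ × 800 = 0.039744 m
Δh = 0.026166 + 0.039744 = 0.06591 m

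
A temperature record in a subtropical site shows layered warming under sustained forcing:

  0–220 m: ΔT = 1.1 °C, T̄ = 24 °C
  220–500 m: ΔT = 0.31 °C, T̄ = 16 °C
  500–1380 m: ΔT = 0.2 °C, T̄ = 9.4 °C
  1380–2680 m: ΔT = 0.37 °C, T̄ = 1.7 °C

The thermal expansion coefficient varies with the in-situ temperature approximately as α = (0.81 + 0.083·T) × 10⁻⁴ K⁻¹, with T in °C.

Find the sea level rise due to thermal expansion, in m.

Layer 1: α = (0.81 + 0.083×24)×10⁻⁴ = 2.802×10⁻⁴ K⁻¹
Layer 2: α = (0.81 + 0.083×16)×10⁻⁴ = 2.138×10⁻⁴ K⁻¹
Layer 3: α = (0.81 + 0.083×9.4)×10⁻⁴ = 1.5902×10⁻⁴ K⁻¹
Layer 4: α = (0.81 + 0.083×1.7)×10⁻⁴ = 0.9511×10⁻⁴ K⁻¹
0–220 m: 1.1 × 2.802×10⁻⁴ × 220 = 0.0678084 m
Layer 2: 280 × 0.31 × 2.138×10⁻⁴ = 0.01855784 m
1.5902×10⁻⁴ × 0.2 × 880 = 0.02798752 m
1380–2680 m: 0.9511×10⁻⁴ × 1300 × 0.37 = 0.04574791 m
Δh = 0.0678084 + 0.01855784 + 0.02798752 + 0.04574791 = 0.16010167 m ≈ 0.160 m

Δh = 0.160 m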